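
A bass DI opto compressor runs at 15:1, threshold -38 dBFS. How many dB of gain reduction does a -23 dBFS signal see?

14 dB

The signal is 15 dB above threshold.
A 15:1 ratio leaves 1 dB of that excess.
Gain reduction = 15 − 1 = 14 dB.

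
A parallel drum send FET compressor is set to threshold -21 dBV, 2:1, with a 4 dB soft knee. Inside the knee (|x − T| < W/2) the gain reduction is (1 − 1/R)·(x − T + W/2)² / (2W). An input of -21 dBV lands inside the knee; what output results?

-21.25 dBV

x − T + W/2 = -21 − (-21) + 2 = 2.
GR = (1 − 1/2) × 2² / 8 = 0.5 × 4 / 8 = 0.25 dB.
Output = -21 − 0.25 = -21.25 dBV.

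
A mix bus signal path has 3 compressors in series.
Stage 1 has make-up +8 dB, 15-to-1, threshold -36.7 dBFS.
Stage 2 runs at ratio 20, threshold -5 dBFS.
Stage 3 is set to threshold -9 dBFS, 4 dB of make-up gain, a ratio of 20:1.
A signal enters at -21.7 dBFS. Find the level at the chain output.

-23.7 dBFS

Stage 1: -21.7 dBFS is 15 dB over -36.7 dBFS; at 15:1 that becomes 1 dB over, giving -35.7 dBFS; +8 dB make-up → -27.7 dBFS.
Stage 2: -27.7 dBFS ≤ -5 dBFS, so stage 2 doesn't engage; output -27.7 dBFS.
Stage 3: below threshold (-27.7 ≤ -9); passes unchanged; make-up brings it to -23.7 dBFS.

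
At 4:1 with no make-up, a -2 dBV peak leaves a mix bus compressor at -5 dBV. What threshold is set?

-6 dBV

Let T be the threshold. Output overshoot = (input overshoot)/R, so -5 − T = (-2 − T)/4.
4·(-5 − T) = -2 − T → 3·T = -20 − (-2) = -18.
T = -18/3 = -6 dBV.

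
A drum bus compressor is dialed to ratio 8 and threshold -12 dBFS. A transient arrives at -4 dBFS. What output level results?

-11 dBFS

Overshoot: -4 − (-12) = 8 dB.
8:1 compression reduces that to 8/8 = 1 dB over.
That puts the output at -11 dBFS.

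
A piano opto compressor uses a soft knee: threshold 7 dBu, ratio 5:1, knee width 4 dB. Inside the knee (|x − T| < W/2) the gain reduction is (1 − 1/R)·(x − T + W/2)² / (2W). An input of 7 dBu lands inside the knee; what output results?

6.6 dBu

x − T + W/2 = 7 − 7 + 2 = 2.
GR = (1 − 1/5) × 2² / 8 = 0.8 × 4 / 8 = 0.4 dB.
Output = 7 − 0.4 = 6.6 dBu.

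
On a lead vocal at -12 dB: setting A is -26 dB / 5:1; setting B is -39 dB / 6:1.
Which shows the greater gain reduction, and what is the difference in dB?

B, by 11.3 dB

A: GR = 14 − 14/5 = 11.2 dB.
B: GR = 27 − 27/6 = 22.5 dB.
B applies 11.3 dB more gain reduction.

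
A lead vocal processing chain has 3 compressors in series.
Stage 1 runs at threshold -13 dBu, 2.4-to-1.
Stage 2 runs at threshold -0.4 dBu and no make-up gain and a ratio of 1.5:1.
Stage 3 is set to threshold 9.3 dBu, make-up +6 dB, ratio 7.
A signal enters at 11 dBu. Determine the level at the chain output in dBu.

Stage 1: overshoot 24 dB → 24/2.4 = 10 dB → -3 dBu.
Stage 2: -3 dBu ≤ -0.4 dBu, so stage 2 doesn't engage; output -3 dBu.
Stage 3: below threshold (-3 ≤ 9.3); passes unchanged; make-up brings it to 3 dBu.

3 dBu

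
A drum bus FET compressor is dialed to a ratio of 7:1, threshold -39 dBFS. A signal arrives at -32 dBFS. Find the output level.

-38 dBFS

Overshoot: -32 − (-39) = 7 dB.
The 7 dB excess becomes 1 dB after 7:1 reduction.
Output = -39 + 1 = -38 dBFS.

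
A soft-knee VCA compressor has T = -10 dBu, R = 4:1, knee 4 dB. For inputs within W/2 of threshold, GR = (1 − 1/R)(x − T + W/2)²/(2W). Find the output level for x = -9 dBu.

x − T + W/2 = -9 − (-10) + 2 = 3.
GR = (1 − 1/4) × 3² / 8 = 0.75 × 9 / 8 = 0.84375 dB.
Output = -9 − 0.84375 = -9.84375 dBu.

-9.84375 dBu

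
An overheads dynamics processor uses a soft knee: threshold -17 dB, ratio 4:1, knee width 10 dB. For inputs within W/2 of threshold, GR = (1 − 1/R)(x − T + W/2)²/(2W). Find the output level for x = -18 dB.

x − T + W/2 = -18 − (-17) + 5 = 4.
GR = (1 − 1/4) × 4² / 20 = 0.75 × 16 / 20 = 0.6 dB.
Output = -18 − 0.6 = -18.6 dB.

-18.6 dB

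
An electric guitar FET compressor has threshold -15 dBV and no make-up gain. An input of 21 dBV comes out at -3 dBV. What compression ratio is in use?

3:1

Input overshoot = 21 − (-15) = 36 dB; output overshoot = -3 − (-15) = 12 dB.
Ratio = 36 / 12 = 3.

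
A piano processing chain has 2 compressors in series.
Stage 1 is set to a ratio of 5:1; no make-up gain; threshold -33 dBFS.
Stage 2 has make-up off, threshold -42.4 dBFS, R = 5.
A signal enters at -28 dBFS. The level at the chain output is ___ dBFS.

-40.32 dBFS

Stage 1: 5 dB above -33 dBFS, reduced 5:1 to 1 dB above → -32 dBFS.
Stage 2: 10.4 dB above -42.4 dBFS, reduced 5:1 to 2.08 dB above → -40.32 dBFS.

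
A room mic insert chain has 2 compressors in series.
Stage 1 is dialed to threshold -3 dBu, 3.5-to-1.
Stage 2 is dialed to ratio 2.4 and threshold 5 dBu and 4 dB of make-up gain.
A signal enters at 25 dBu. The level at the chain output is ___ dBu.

Stage 1: 28 dB above -3 dBu, reduced 3.5:1 to 8 dB above → 5 dBu.
Stage 2: 5 dBu ≤ 5 dBu, so stage 2 doesn't engage; make-up brings it to 9 dBu.

9 dBu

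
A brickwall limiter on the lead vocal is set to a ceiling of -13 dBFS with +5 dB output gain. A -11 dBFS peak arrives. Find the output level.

-8 dBFS

A brickwall limiter is an ∞:1 compressor: any input above the ceiling is clamped to -13 dBFS.
Output gain then adds 5 dB: -13 + 5 = -8 dBFS.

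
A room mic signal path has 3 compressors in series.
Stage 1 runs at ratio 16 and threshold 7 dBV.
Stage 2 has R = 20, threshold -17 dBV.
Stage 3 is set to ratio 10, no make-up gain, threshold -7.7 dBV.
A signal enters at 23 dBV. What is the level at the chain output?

-15.75 dBV

Stage 1: overshoot 16 dB → 16/16 = 1 dB → 8 dBV.
Stage 2: 8 dBV is 25 dB over -17 dBV; at 20:1 that becomes 1.25 dB over, giving -15.75 dBV.
Stage 3: -15.75 dBV ≤ -7.7 dBV, so stage 3 doesn't engage; output -15.75 dBV.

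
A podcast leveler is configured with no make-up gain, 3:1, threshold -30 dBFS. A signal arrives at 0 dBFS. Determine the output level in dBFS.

-20 dBFS

0 dBFS sits 30 dB over threshold.
At 3:1 the overshoot is divided by 3, leaving 10 dB above threshold.
That puts the output at -20 dBFS.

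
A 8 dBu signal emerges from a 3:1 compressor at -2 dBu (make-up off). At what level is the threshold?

-7 dBu

Gain reduction = 8 − (-2) = 10 dB; output overshoot = GR / (R − 1) = 10 / 2 = 5 dB.
Threshold = output − output overshoot = -2 − 5 = -7 dBu.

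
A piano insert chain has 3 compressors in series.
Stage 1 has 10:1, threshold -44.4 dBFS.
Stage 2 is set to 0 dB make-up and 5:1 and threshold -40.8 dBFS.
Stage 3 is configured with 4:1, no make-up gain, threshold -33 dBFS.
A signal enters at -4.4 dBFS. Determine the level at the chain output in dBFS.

-40.72 dBFS

Stage 1: overshoot 40 dB → 40/10 = 4 dB → -40.4 dBFS.
Stage 2: overshoot 0.4 dB → 0.4/5 = 0.08 dB → -40.72 dBFS.
Stage 3: -40.72 dBFS ≤ -33 dBFS, so stage 3 doesn't engage; output -40.72 dBFS.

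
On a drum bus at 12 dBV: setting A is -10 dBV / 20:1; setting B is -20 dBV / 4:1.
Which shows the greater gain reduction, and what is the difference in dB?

A: GR = 22 − 22/20 = 20.9 dB.
B: GR = 32 − 32/4 = 24 dB.
B reduces 3.1 dB more.

B, by 3.1 dB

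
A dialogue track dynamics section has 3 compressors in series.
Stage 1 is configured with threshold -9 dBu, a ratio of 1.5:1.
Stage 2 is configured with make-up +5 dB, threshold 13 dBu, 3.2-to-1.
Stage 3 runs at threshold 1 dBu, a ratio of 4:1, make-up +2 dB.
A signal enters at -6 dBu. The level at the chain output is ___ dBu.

Stage 1: -6 dBu is 3 dB over -9 dBu; at 1.5:1 that becomes 2 dB over, giving -7 dBu.
Stage 2: -7 dBu is at or below the 13 dBu threshold — no compression; make-up brings it to -2 dBu.
Stage 3: -2 dBu ≤ 1 dBu, so stage 3 doesn't engage; make-up brings it to 0 dBu.

0 dBu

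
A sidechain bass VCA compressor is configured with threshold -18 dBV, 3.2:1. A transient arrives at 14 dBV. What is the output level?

14 dBV sits 32 dB over threshold.
The 32 dB excess becomes 10 dB after 3.2:1 reduction.
So the level is -18 + 10 = -8 dBV.

-8 dBV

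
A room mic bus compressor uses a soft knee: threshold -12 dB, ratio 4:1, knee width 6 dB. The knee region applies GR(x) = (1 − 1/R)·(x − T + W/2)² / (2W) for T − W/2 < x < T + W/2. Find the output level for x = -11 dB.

-12 dB

x − T + W/2 = -11 − (-12) + 3 = 4.
GR = (1 − 1/4) × 4² / 12 = 0.75 × 16 / 12 = 1 dB.
Output = -11 − 1 = -12 dB.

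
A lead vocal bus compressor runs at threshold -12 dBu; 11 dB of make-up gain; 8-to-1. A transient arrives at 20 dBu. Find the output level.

Overshoot: 20 − (-12) = 32 dB.
8:1 compression reduces that to 32/8 = 4 dB over.
So the level is -12 + 4 = -8 dBu; make-up adds 11 dB, giving 3 dBu.

3 dBu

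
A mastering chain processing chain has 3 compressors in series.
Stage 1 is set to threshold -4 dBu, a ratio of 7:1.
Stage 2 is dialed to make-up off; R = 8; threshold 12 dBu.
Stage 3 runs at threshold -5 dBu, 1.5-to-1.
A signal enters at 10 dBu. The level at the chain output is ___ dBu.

-3 dBu

Stage 1: 14 dB above -4 dBu, reduced 7:1 to 2 dB above → -2 dBu.
Stage 2: below threshold (-2 ≤ 12); passes unchanged; output -2 dBu.
Stage 3: -2 dBu is 3 dB over -5 dBu; at 1.5:1 that becomes 2 dB over, giving -3 dBu.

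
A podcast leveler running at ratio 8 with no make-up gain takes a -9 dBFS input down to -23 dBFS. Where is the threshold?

Gain reduction = -9 − (-23) = 14 dB; output overshoot = GR / (R − 1) = 14 / 7 = 2 dB.
Threshold = output − output overshoot = -23 − 2 = -25 dBFS.

-25 dBFS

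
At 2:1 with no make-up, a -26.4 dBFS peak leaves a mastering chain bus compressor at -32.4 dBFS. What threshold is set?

Gain reduction = -26.4 − (-32.4) = 6 dB; output overshoot = GR / (R − 1) = 6 / 1 = 6 dB.
Threshold = output − output overshoot = -32.4 − 6 = -38.4 dBFS.

-38.4 dBFS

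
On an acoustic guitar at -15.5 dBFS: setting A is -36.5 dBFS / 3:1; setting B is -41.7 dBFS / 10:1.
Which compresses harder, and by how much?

B, by 9.58 dB

A: GR = 21 − 21/3 = 14 dB.
B: GR = 26.2 − 26.2/10 = 23.58 dB.
B applies 9.58 dB more gain reduction.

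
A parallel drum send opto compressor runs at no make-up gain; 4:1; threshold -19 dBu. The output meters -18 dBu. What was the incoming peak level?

That's 1 dB above the -19 dBu threshold.
Undo the ratio: input overshoot = 1 × 4 = 4 dB, giving input = -15 dBu.

-15 dBu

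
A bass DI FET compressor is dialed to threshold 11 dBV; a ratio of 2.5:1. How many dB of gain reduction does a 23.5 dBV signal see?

Overshoot = 23.5 − 11 = 12.5 dB.
A 2.5:1 ratio leaves 5 dB of that excess.
So the signal is attenuated by 12.5 − 5 = 7.5 dB.

7.5 dB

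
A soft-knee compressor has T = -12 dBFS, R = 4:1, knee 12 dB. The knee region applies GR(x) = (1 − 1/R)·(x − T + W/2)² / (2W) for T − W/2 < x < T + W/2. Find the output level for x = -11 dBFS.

-12.53125 dBFS

x − T + W/2 = -11 − (-12) + 6 = 7.
GR = (1 − 1/4) × 7² / 24 = 0.75 × 49 / 24 = 1.53125 dB.
Output = -11 − 1.53125 = -12.53125 dBFS.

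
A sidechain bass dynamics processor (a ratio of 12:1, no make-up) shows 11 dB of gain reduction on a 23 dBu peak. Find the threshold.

Let T be the threshold. Output overshoot = (input overshoot)/R, so 12 − T = (23 − T)/12.
12·(12 − T) = 23 − T → 11·T = 144 − 23 = 121.
T = 121/11 = 11 dBu.

11 dBu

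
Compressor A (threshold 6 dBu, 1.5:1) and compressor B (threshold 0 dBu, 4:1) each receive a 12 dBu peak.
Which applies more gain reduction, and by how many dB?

B, by 7 dB

A: GR = 6 − 6/1.5 = 2 dB.
B: GR = 12 − 12/4 = 9 dB.
Difference: 7 dB in favour of B.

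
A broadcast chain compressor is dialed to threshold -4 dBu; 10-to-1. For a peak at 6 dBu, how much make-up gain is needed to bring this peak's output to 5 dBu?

Overshoot 10 dB → 10/10 = 1 dB after compression, so the compressed level is -4 + 1 = -3 dBu.
Make-up = target − compressed = 5 − (-3) = 8 dB.

8 dB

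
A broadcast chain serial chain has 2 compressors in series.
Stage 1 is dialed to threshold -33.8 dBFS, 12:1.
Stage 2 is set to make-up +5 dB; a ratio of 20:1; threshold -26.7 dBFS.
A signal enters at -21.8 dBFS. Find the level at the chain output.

-27.8 dBFS

Stage 1: 12 dB above -33.8 dBFS, reduced 12:1 to 1 dB above → -32.8 dBFS.
Stage 2: below threshold (-32.8 ≤ -26.7); passes unchanged; make-up brings it to -27.8 dBFS.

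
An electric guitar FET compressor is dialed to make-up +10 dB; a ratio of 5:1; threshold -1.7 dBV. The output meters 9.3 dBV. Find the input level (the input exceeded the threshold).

3.3 dBV

Before make-up, the level was 9.3 − 10 = -0.7 dBV.
Post-compression overshoot = -0.7 − (-1.7) = 1 dB.
Input overshoot = R × output overshoot = 5 dB → input = -1.7 + 5 = 3.3 dBV.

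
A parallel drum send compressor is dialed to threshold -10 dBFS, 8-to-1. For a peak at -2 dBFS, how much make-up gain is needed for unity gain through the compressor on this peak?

7 dB

The peak compresses to -10 + 8/8 = -9 dBFS.
To reach -2 dBFS requires -2 − (-9) = 7 dB of make-up.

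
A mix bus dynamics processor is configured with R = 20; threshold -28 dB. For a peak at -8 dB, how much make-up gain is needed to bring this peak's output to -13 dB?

14 dB

The peak compresses to -28 + 20/20 = -27 dB.
To reach -13 dB requires -13 − (-27) = 14 dB of make-up.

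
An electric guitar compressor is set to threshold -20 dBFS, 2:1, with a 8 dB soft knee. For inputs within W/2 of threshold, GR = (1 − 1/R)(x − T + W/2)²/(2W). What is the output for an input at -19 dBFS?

x − T + W/2 = -19 − (-20) + 4 = 5.
GR = (1 − 1/2) × 5² / 16 = 0.5 × 25 / 16 = 0.78125 dB.
Output = -19 − 0.78125 = -19.78125 dBFS.

-19.78125 dBFS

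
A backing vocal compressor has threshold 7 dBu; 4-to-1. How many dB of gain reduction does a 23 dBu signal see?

12 dB

23 dBu exceeds the threshold by 16 dB.
At 4:1, output sits 16/4 = 4 dB above threshold.
Gain reduction = 16 − 4 = 12 dB.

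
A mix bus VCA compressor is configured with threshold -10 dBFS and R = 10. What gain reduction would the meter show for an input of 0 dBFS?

0 dBFS exceeds the threshold by 10 dB.
At 10:1, output sits 10/10 = 1 dB above threshold.
So the signal is attenuated by 10 − 1 = 9 dB.

9 dB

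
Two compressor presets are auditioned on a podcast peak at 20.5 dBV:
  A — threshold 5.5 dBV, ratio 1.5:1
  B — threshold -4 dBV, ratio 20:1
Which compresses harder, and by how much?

A: GR = 15 − 15/1.5 = 5 dB.
B: GR = 24.5 − 24.5/20 = 23.275 dB.
Difference: 18.275 dB in favour of B.

B, by 18.275 dB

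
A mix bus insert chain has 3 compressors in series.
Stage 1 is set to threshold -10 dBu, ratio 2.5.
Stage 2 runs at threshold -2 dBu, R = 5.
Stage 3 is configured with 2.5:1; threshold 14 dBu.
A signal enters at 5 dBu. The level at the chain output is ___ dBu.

-4 dBu

Stage 1: overshoot 15 dB → 15/2.5 = 6 dB → -4 dBu.
Stage 2: -4 dBu is at or below the -2 dBu threshold — no compression; output -4 dBu.
Stage 3: below threshold (-4 ≤ 14); passes unchanged; output -4 dBu.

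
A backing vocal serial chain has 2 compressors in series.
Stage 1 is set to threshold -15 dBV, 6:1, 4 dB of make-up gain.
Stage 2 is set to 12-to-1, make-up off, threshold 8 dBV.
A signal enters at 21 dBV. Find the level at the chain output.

Stage 1: overshoot 36 dB → 36/6 = 6 dB → -9 dBV; +4 dB make-up → -5 dBV.
Stage 2: below threshold (-5 ≤ 8); passes unchanged; output -5 dBV.

-5 dBV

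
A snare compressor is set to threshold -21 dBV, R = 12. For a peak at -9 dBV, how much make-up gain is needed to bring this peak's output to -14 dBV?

The peak compresses to -21 + 12/12 = -20 dBV.
To reach -14 dBV requires -14 − (-20) = 6 dB of make-up.

6 dB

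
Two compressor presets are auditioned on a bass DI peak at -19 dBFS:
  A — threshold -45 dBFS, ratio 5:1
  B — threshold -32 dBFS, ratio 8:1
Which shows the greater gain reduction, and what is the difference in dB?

A, by 9.425 dB

A: GR = 26 − 26/5 = 20.8 dB.
B: GR = 13 − 13/8 = 11.375 dB.
A reduces 9.425 dB more.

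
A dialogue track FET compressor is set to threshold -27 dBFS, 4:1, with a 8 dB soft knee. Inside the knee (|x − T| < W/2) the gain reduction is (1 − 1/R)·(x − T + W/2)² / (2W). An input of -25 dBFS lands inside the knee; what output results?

-26.6875 dBFS

x − T + W/2 = -25 − (-27) + 4 = 6.
GR = (1 − 1/4) × 6² / 16 = 0.75 × 36 / 16 = 1.6875 dB.
Output = -25 − 1.6875 = -26.6875 dBFS.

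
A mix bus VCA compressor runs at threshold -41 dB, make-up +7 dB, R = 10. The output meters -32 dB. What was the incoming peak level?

-21 dB

Before make-up, the level was -32 − 7 = -39 dB.
That's 2 dB above the -41 dB threshold.
Before 10:1 compression the overshoot was 2 × 10 = 20 dB, so input = -41 + 20 = -21 dB.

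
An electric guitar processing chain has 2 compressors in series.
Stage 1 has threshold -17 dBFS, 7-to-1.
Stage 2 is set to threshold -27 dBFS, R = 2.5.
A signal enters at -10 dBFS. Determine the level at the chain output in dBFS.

-22.6 dBFS

Stage 1: -10 dBFS is 7 dB over -17 dBFS; at 7:1 that becomes 1 dB over, giving -16 dBFS.
Stage 2: overshoot 11 dB → 11/2.5 = 4.4 dB → -22.6 dBFS.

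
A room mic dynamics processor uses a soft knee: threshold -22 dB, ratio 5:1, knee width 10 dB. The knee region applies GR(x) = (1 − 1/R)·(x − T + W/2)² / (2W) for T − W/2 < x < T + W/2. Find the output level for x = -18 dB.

x − T + W/2 = -18 − (-22) + 5 = 9.
GR = (1 − 1/5) × 9² / 20 = 0.8 × 81 / 20 = 3.24 dB.
Output = -18 − 3.24 = -21.24 dB.

-21.24 dB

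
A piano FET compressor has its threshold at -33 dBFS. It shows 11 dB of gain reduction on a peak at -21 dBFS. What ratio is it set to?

12:1

Input overshoot = -21 − (-33) = 12 dB.
Output overshoot = 12 − 11 = 1 dB.
Ratio = input overshoot / output overshoot = 12 / 1 = 12.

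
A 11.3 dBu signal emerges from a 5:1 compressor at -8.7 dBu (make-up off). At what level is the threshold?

Input is 25 dB above T (since output overshoot × R = input overshoot: (-8.7 − T)·5 = 11.3 − T gives T = -13.7 dBu).
Check: -13.7 + (11.3 − (-13.7))/5 = -13.7 + 5 = -8.7 dBu. ✓

-13.7 dBu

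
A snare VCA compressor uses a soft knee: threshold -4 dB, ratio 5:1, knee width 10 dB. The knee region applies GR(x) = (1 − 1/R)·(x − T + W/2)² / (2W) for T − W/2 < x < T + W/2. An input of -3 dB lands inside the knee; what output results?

x − T + W/2 = -3 − (-4) + 5 = 6.
GR = (1 − 1/5) × 6² / 20 = 0.8 × 36 / 20 = 1.44 dB.
Output = -3 − 1.44 = -4.44 dB.

-4.44 dB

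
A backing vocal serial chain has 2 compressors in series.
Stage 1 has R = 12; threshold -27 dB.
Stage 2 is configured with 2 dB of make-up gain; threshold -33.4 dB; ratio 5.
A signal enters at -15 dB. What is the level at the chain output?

Stage 1: -15 dB is 12 dB over -27 dB; at 12:1 that becomes 1 dB over, giving -26 dB.
Stage 2: overshoot 7.4 dB → 7.4/5 = 1.48 dB → -31.92 dB; +2 dB make-up → -29.92 dB.

-29.92 dB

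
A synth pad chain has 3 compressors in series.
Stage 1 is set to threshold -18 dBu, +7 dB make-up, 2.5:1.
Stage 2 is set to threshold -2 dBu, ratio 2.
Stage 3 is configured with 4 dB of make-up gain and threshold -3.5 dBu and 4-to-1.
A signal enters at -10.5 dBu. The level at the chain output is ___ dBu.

-4 dBu

Stage 1: overshoot 7.5 dB → 7.5/2.5 = 3 dB → -15 dBu; +7 dB make-up → -8 dBu.
Stage 2: -8 dBu is at or below the -2 dBu threshold — no compression; output -8 dBu.
Stage 3: -8 dBu ≤ -3.5 dBu, so stage 3 doesn't engage; make-up brings it to -4 dBu.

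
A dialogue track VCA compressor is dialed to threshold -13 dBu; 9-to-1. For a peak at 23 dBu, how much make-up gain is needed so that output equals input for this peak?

Without make-up, output = threshold + overshoot/9 = -13 + 4 = -9 dBu.
Gap to target: 32 dB.

32 dB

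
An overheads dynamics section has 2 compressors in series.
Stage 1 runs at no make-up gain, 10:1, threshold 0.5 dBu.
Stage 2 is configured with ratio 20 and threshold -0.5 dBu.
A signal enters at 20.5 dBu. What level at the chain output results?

-0.35 dBu

Stage 1: overshoot 20 dB → 20/10 = 2 dB → 2.5 dBu.
Stage 2: 3 dB above -0.5 dBu, reduced 20:1 to 0.15 dB above → -0.35 dBu.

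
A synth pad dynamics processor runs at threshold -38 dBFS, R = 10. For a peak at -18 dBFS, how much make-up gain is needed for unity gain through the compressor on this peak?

18 dB

The peak compresses to -38 + 20/10 = -36 dBFS.
To reach -18 dBFS requires -18 − (-36) = 18 dB of make-up.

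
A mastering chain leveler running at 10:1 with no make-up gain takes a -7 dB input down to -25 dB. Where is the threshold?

Let T be the threshold. Output overshoot = (input overshoot)/R, so -25 − T = (-7 − T)/10.
10·(-25 − T) = -7 − T → 9·T = -250 − (-7) = -243.
T = -243/9 = -27 dB.

-27 dB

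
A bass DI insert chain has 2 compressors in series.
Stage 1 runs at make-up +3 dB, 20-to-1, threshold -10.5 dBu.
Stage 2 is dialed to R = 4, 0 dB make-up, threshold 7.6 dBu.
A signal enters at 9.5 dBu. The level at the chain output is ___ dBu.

-6.5 dBu

Stage 1: 9.5 dBu is 20 dB over -10.5 dBu; at 20:1 that becomes 1 dB over, giving -9.5 dBu; +3 dB make-up → -6.5 dBu.
Stage 2: below threshold (-6.5 ≤ 7.6); passes unchanged; output -6.5 dBu.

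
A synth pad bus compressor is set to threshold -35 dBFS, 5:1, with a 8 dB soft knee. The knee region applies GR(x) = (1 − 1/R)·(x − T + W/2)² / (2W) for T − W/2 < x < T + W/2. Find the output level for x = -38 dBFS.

-38.05 dBFS

x − T + W/2 = -38 − (-35) + 4 = 1.
GR = (1 − 1/5) × 1² / 16 = 0.8 × 1 / 16 = 0.05 dB.
Output = -38 − 0.05 = -38.05 dBFS.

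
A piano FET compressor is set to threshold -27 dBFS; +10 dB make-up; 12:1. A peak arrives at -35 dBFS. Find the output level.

-25 dBFS

-35 dBFS is 8 dB below the -27 dBFS threshold, so no gain reduction is applied.
Make-up gain adds 10 dB: -35 + 10 = -25 dBFS.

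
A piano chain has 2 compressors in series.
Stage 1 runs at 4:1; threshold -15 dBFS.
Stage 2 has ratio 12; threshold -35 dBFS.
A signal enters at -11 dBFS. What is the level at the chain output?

-33.25 dBFS

Stage 1: -11 dBFS is 4 dB over -15 dBFS; at 4:1 that becomes 1 dB over, giving -14 dBFS.
Stage 2: 21 dB above -35 dBFS, reduced 12:1 to 1.75 dB above → -33.25 dBFS.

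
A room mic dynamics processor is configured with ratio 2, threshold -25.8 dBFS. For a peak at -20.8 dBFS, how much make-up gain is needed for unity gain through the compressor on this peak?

Without make-up, output = threshold + overshoot/2 = -25.8 + 2.5 = -23.3 dBFS.
Gap to target: 2.5 dB.

2.5 dB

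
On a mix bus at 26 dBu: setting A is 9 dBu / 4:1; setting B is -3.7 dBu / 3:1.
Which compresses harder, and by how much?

B, by 7.05 dB

A: overshoot 17 dB → output overshoot 4.25 dB → GR 12.75 dB.
B: overshoot 29.7 dB → output overshoot 9.9 dB → GR 19.8 dB.
Difference: 7.05 dB in favour of B.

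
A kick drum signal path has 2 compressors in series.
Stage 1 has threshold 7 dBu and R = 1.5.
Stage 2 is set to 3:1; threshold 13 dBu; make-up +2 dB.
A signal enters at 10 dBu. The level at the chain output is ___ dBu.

Stage 1: 10 dBu is 3 dB over 7 dBu; at 1.5:1 that becomes 2 dB over, giving 9 dBu.
Stage 2: 9 dBu is at or below the 13 dBu threshold — no compression; make-up brings it to 11 dBu.

11 dBu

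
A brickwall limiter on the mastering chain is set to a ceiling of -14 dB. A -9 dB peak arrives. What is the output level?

-14 dB

At ∞:1, everything above -14 dB is held at the ceiling.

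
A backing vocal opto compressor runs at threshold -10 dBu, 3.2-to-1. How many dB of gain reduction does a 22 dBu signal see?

22 dBu exceeds the threshold by 32 dB.
At 3.2:1, output sits 32/3.2 = 10 dB above threshold.
Gain reduction = 32 − 10 = 22 dB.

22 dB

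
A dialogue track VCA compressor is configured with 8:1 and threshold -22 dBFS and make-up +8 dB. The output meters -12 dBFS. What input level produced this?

-6 dBFS

Before make-up, the level was -12 − 8 = -20 dBFS.
Post-compression overshoot = -20 − (-22) = 2 dB.
Input overshoot = R × output overshoot = 16 dB → input = -22 + 16 = -6 dBFS.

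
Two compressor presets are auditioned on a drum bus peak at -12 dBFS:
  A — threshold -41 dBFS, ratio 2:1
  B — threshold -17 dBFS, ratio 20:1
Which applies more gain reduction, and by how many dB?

A, by 9.75 dB

A: GR = 29 − 29/2 = 14.5 dB.
B: GR = 5 − 5/20 = 4.75 dB.
A applies 9.75 dB more gain reduction.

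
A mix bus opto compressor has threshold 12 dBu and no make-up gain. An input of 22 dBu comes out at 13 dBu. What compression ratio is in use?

10:1

Input overshoot = 22 − 12 = 10 dB; output overshoot = 13 − 12 = 1 dB.
Ratio = 10 / 1 = 10.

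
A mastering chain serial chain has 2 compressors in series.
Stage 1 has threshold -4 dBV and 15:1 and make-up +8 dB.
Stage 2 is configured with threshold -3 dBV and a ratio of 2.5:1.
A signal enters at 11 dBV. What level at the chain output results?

0.2 dBV

Stage 1: 15 dB above -4 dBV, reduced 15:1 to 1 dB above → -3 dBV; +8 dB make-up → 5 dBV.
Stage 2: 8 dB above -3 dBV, reduced 2.5:1 to 3.2 dB above → 0.2 dBV.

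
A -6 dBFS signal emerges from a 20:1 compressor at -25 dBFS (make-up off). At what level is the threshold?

Input is 20 dB above T (since output overshoot × R = input overshoot: (-25 − T)·20 = -6 − T gives T = -26 dBFS).
Check: -26 + (-6 − (-26))/20 = -26 + 1 = -25 dBFS. ✓

-26 dBFS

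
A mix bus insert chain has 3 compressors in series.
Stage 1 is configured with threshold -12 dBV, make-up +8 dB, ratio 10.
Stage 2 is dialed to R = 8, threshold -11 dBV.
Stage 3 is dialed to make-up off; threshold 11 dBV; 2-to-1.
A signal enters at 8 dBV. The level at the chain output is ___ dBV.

Stage 1: 8 dBV is 20 dB over -12 dBV; at 10:1 that becomes 2 dB over, giving -10 dBV; +8 dB make-up → -2 dBV.
Stage 2: 9 dB above -11 dBV, reduced 8:1 to 1.125 dB above → -9.875 dBV.
Stage 3: -9.875 dBV is at or below the 11 dBV threshold — no compression; output -9.875 dBV.

-9.875 dBV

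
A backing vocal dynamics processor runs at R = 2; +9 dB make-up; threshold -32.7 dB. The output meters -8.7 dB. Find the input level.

Before make-up, the level was -8.7 − 9 = -17.7 dB.
Post-compression overshoot = -17.7 − (-32.7) = 15 dB.
Input overshoot = R × output overshoot = 30 dB → input = -32.7 + 30 = -2.7 dB.

-2.7 dB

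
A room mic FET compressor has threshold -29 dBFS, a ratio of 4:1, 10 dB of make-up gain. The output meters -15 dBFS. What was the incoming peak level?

-13 dBFS

Remove make-up: -15 − 10 = -25 dBFS.
That's 4 dB above the -29 dBFS threshold.
Undo the ratio: input overshoot = 4 × 4 = 16 dB, giving input = -13 dBFS.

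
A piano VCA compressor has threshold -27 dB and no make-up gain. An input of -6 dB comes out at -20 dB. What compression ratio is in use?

Input overshoot = -6 − (-27) = 21 dB; output overshoot = -20 − (-27) = 7 dB.
Ratio = 21 / 7 = 3.

3:1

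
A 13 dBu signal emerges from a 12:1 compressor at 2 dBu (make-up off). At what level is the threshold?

1 dBu

Input is 12 dB above T (since output overshoot × R = input overshoot: (2 − T)·12 = 13 − T gives T = 1 dBu).
Check: 1 + (13 − 1)/12 = 1 + 1 = 2 dBu. ✓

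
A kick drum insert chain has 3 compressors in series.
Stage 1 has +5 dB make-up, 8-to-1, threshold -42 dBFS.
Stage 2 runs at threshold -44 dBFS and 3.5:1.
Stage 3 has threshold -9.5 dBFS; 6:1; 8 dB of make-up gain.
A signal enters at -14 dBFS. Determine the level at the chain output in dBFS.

-33 dBFS

Stage 1: 28 dB above -42 dBFS, reduced 8:1 to 3.5 dB above → -38.5 dBFS; +5 dB make-up → -33.5 dBFS.
Stage 2: -33.5 dBFS is 10.5 dB over -44 dBFS; at 3.5:1 that becomes 3 dB over, giving -41 dBFS.
Stage 3: -41 dBFS ≤ -9.5 dBFS, so stage 3 doesn't engage; make-up brings it to -33 dBFS.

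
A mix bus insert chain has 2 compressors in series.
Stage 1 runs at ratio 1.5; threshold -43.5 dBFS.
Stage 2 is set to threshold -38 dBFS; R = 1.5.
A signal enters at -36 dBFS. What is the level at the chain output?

Stage 1: overshoot 7.5 dB → 7.5/1.5 = 5 dB → -38.5 dBFS.
Stage 2: -38.5 dBFS is at or below the -38 dBFS threshold — no compression; output -38.5 dBFS.

-38.5 dBFS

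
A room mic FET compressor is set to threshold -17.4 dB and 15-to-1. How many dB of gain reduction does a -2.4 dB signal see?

14 dB

Overshoot = -2.4 − (-17.4) = 15 dB.
After 15:1 compression the overshoot becomes 15/15 = 1 dB.
GR = overshoot in − overshoot out = 15 − 1 = 14 dB.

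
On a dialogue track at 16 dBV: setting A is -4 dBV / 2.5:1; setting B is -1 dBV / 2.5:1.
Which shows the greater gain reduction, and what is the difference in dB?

A, by 1.8 dB

A: overshoot 20 dB → output overshoot 8 dB → GR 12 dB.
B: overshoot 17 dB → output overshoot 6.8 dB → GR 10.2 dB.
Difference: 1.8 dB in favour of A.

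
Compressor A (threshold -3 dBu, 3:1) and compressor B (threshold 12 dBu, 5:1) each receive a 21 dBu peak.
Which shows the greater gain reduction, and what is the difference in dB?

A: GR = 24 − 24/3 = 16 dB.
B: GR = 9 − 9/5 = 7.2 dB.
Difference: 8.8 dB in favour of A.

A, by 8.8 dB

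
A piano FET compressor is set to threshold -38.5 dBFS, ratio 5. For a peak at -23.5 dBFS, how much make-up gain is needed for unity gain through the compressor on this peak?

Without make-up, output = threshold + overshoot/5 = -38.5 + 3 = -35.5 dBFS.
Gap to target: 12 dB.

12 dB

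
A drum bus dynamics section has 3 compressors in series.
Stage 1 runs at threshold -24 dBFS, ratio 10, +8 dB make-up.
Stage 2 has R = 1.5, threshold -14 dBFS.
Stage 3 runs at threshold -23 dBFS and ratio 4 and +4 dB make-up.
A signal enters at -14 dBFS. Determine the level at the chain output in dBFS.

Stage 1: -14 dBFS is 10 dB over -24 dBFS; at 10:1 that becomes 1 dB over, giving -23 dBFS; +8 dB make-up → -15 dBFS.
Stage 2: -15 dBFS is at or below the -14 dBFS threshold — no compression; output -15 dBFS.
Stage 3: overshoot 8 dB → 8/4 = 2 dB → -21 dBFS; +4 dB make-up → -17 dBFS.

-17 dBFS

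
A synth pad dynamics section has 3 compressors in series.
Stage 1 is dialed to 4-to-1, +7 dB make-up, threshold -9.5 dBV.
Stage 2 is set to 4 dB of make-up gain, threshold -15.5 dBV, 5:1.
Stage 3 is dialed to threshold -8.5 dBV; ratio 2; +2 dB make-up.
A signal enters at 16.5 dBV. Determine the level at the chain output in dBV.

-6.05 dBV

Stage 1: overshoot 26 dB → 26/4 = 6.5 dB → -3 dBV; +7 dB make-up → 4 dBV.
Stage 2: overshoot 19.5 dB → 19.5/5 = 3.9 dB → -11.6 dBV; +4 dB make-up → -7.6 dBV.
Stage 3: 0.9 dB above -8.5 dBV, reduced 2:1 to 0.45 dB above → -8.05 dBV; +2 dB make-up → -6.05 dBV.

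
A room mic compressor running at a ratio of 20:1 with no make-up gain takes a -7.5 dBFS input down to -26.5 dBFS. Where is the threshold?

Let T be the threshold. Output overshoot = (input overshoot)/R, so -26.5 − T = (-7.5 − T)/20.
20·(-26.5 − T) = -7.5 − T → 19·T = -530 − (-7.5) = -522.5.
T = -522.5/19 = -27.5 dBFS.

-27.5 dBFS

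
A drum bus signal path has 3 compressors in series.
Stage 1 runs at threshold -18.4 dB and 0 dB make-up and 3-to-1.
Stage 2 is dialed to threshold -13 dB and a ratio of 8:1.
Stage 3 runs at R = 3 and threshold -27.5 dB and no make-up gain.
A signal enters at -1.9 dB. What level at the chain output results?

Stage 1: -1.9 dB is 16.5 dB over -18.4 dB; at 3:1 that becomes 5.5 dB over, giving -12.9 dB.
Stage 2: 0.1 dB above -13 dB, reduced 8:1 to 0.0125 dB above → -12.9875 dB.
Stage 3: -12.9875 dB is 14.5125 dB over -27.5 dB; at 3:1 that becomes 4.8375 dB over, giving -22.6625 dB.

-22.6625 dB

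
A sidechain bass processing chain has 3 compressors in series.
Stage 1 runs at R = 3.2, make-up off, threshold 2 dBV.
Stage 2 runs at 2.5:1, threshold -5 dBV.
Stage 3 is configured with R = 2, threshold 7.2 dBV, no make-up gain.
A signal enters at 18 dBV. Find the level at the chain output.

-0.2 dBV

Stage 1: 16 dB above 2 dBV, reduced 3.2:1 to 5 dB above → 7 dBV.
Stage 2: 12 dB above -5 dBV, reduced 2.5:1 to 4.8 dB above → -0.2 dBV.
Stage 3: below threshold (-0.2 ≤ 7.2); passes unchanged; output -0.2 dBV.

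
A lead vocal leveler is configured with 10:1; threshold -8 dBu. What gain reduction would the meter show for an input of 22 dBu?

Overshoot = 22 − (-8) = 30 dB.
A 10:1 ratio leaves 3 dB of that excess.
GR = overshoot in − overshoot out = 30 − 3 = 27 dB.

27 dB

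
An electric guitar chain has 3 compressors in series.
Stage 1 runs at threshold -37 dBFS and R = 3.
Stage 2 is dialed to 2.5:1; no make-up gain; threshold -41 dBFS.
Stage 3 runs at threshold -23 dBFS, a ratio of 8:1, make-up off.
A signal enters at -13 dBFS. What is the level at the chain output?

-36.2 dBFS

Stage 1: 24 dB above -37 dBFS, reduced 3:1 to 8 dB above → -29 dBFS.
Stage 2: -29 dBFS is 12 dB over -41 dBFS; at 2.5:1 that becomes 4.8 dB over, giving -36.2 dBFS.
Stage 3: -36.2 dBFS ≤ -23 dBFS, so stage 3 doesn't engage; output -36.2 dBFS.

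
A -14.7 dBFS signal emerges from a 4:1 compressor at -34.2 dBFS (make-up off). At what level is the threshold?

-40.7 dBFS

Input is 26 dB above T (since output overshoot × R = input overshoot: (-34.2 − T)·4 = -14.7 − T gives T = -40.7 dBFS).
Check: -40.7 + (-14.7 − (-40.7))/4 = -40.7 + 6.5 = -34.2 dBFS. ✓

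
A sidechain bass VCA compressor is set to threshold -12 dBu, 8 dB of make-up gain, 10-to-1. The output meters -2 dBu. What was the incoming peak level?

Before make-up, the level was -2 − 8 = -10 dBu.
That's 2 dB above the -12 dBu threshold.
Undo the ratio: input overshoot = 2 × 10 = 20 dB, giving input = 8 dBu.

8 dBu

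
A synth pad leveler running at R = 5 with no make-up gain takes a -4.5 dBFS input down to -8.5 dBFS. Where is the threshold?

-9.5 dBFS

Input is 5 dB above T (since output overshoot × R = input overshoot: (-8.5 − T)·5 = -4.5 − T gives T = -9.5 dBFS).
Check: -9.5 + (-4.5 − (-9.5))/5 = -9.5 + 1 = -8.5 dBFS. ✓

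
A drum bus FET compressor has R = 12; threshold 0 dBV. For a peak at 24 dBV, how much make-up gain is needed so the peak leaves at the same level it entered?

22 dB

Overshoot 24 dB → 24/12 = 2 dB after compression, so the compressed level is 0 + 2 = 2 dBV.
Make-up = target − compressed = 24 − 2 = 22 dB.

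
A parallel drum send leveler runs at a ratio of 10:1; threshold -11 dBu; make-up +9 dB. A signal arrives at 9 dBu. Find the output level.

0 dBu

Overshoot: 9 − (-11) = 20 dB.
At 10:1 the overshoot is divided by 10, leaving 2 dB above threshold.
So the level is -11 + 2 = -9 dBu; make-up adds 9 dB, giving 0 dBu.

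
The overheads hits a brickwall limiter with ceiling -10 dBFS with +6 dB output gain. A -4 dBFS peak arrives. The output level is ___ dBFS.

-4 dBFS

At ∞:1, everything above -10 dBFS is held at the ceiling.
Output gain then adds 6 dB: -10 + 6 = -4 dBFS.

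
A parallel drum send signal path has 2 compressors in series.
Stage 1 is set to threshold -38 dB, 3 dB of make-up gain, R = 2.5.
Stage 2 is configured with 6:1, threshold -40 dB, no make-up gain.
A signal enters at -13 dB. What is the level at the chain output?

Stage 1: 25 dB above -38 dB, reduced 2.5:1 to 10 dB above → -28 dB; +3 dB make-up → -25 dB.
Stage 2: 15 dB above -40 dB, reduced 6:1 to 2.5 dB above → -37.5 dB.

-37.5 dB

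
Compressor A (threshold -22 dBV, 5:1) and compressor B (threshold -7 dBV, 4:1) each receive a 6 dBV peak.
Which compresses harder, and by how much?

A, by 12.65 dB

A: overshoot 28 dB → output overshoot 5.6 dB → GR 22.4 dB.
B: overshoot 13 dB → output overshoot 3.25 dB → GR 9.75 dB.
Difference: 12.65 dB in favour of A.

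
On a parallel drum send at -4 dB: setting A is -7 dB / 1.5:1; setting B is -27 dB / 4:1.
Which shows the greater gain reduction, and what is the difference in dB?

B, by 16.25 dB

A: GR = 3 − 3/1.5 = 1 dB.
B: GR = 23 − 23/4 = 17.25 dB.
B reduces 16.25 dB more.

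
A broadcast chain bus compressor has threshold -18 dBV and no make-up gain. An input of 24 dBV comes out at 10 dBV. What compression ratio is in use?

1.5:1

Input overshoot = 24 − (-18) = 42 dB; output overshoot = 10 − (-18) = 28 dB.
Ratio = 42 / 28 = 1.5.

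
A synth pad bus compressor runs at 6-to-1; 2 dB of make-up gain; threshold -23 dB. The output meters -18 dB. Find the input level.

Remove make-up: -18 − 2 = -20 dB.
That's 3 dB above the -23 dB threshold.
Before 6:1 compression the overshoot was 3 × 6 = 18 dB, so input = -23 + 18 = -5 dB.

-5 dB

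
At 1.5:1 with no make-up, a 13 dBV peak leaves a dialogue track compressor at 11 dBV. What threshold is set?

7 dBV

Gain reduction = 13 − 11 = 2 dB; output overshoot = GR / (R − 1) = 2 / 0.5 = 4 dB.
Threshold = output − output overshoot = 11 − 4 = 7 dBV.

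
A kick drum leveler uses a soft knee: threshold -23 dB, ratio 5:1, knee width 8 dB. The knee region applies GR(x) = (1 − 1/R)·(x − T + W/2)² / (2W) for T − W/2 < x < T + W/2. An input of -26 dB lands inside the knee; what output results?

-26.05 dB

x − T + W/2 = -26 − (-23) + 4 = 1.
GR = (1 − 1/5) × 1² / 16 = 0.8 × 1 / 16 = 0.05 dB.
Output = -26 − 0.05 = -26.05 dB.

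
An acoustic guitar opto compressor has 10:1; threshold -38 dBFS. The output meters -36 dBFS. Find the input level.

The compressed level sits -36 − (-38) = 2 dB over threshold.
Undo the ratio: input overshoot = 2 × 10 = 20 dB, giving input = -18 dBFS.

-18 dBFS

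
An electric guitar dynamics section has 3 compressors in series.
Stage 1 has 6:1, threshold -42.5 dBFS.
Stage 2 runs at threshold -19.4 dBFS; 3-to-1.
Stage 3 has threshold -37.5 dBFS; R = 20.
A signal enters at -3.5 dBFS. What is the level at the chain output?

Stage 1: -3.5 dBFS is 39 dB over -42.5 dBFS; at 6:1 that becomes 6.5 dB over, giving -36 dBFS.
Stage 2: below threshold (-36 ≤ -19.4); passes unchanged; output -36 dBFS.
Stage 3: -36 dBFS is 1.5 dB over -37.5 dBFS; at 20:1 that becomes 0.075 dB over, giving -37.425 dBFS.

-37.425 dBFS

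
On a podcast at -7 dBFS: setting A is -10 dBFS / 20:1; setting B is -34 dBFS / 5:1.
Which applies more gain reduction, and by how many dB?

A: 3 dB over, compressed to 0.15 dB over, so 2.85 dB of GR.
B: 27 dB over, compressed to 5.4 dB over, so 21.6 dB of GR.
Difference: 18.75 dB in favour of B.

B, by 18.75 dB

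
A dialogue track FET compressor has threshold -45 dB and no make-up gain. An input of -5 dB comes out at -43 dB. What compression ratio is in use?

Input overshoot = -5 − (-45) = 40 dB; output overshoot = -43 − (-45) = 2 dB.
Ratio = 40 / 2 = 20.

20:1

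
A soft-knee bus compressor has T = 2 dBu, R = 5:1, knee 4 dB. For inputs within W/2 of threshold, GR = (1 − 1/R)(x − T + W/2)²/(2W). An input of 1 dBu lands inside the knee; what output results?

x − T + W/2 = 1 − 2 + 2 = 1.
GR = (1 − 1/5) × 1² / 8 = 0.8 × 1 / 8 = 0.1 dB.
Output = 1 − 0.1 = 0.9 dBu.

0.9 dBu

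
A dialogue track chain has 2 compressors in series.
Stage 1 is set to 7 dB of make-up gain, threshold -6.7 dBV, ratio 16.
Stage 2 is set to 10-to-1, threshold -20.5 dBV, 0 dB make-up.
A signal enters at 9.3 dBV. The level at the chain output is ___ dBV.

-18.32 dBV

Stage 1: 16 dB above -6.7 dBV, reduced 16:1 to 1 dB above → -5.7 dBV; +7 dB make-up → 1.3 dBV.
Stage 2: overshoot 21.8 dB → 21.8/10 = 2.18 dB → -18.32 dBV.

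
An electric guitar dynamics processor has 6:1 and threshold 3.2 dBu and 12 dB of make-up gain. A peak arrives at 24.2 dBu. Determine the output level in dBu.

18.7 dBu

Overshoot: 24.2 − 3.2 = 21 dB.
The 21 dB excess becomes 3.5 dB after 6:1 reduction.
Output = 3.2 + 3.5 = 6.7 dBu; make-up adds 12 dB, giving 18.7 dBu.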